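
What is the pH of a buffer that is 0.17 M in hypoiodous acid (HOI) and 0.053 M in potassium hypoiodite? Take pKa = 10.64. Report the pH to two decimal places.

pH = 10.13

Henderson–Hasselbalch: pH = pKa + log([OI-]/[HOI]) = 10.64 + log(0.053/0.17)
pH = 10.64 + (-0.506) = 10.13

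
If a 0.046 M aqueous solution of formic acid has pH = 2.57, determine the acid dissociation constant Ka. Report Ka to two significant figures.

[H+] = 10^(-2.57) = 2.69 × 10^-3 M
At equilibrium [HA] = 0.046 − 2.69 × 10^-3 = 4.33 × 10^-2 M
Ka = [H+][A-]/[HA] = (2.69 × 10^-3)² / 4.33 × 10^-2 = 1.7 × 10^-4

Ka = 1.7 × 10^-4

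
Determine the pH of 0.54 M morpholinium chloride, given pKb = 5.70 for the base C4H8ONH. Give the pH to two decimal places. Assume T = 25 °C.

C4H8ONH2+ is the conjugate acid of the weak base C4H8ONH.
Kb = 10^(−5.70) = 2.00 × 10^-6
Ka = Kw/Kb = 1.0×10^-14 / 2.00 × 10^-6 = 5.00 × 10^-9
Ka = [H+]²/(0.54 − [H+]) = 5.00 × 10^-9
Neglecting [H+] in the denominator: [H+] = √(5.00 × 10^-9 × 0.54) = 5.20 × 10^-5 M
Check: 0.0096% ionized — well under 5%, approximation valid.
pH = −log[H+] = −log(5.20 × 10^-5) = 4.28

pH = 4.28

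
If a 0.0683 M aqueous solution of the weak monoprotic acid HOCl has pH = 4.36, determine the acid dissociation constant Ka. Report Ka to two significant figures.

[H+] = 10^(-4.36) = 4.37 × 10^-5 M
At equilibrium [HA] = 0.0683 − 4.37 × 10^-5 = 6.83 × 10^-2 M
Ka = [H+][A-]/[HA] = (4.37 × 10^-5)² / 6.83 × 10^-2 = 2.8 × 10^-8

Ka = 2.8 × 10^-8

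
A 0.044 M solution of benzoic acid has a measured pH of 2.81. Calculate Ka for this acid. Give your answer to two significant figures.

[H+] = 10^(-2.81) = 1.55 × 10^-3 M
At equilibrium [HA] = 0.044 − 1.55 × 10^-3 = 4.24 × 10^-2 M
Ka = [H+][A-]/[HA] = (1.55 × 10^-3)² / 4.24 × 10^-2 = 5.7 × 10^-5

Ka = 5.7 × 10^-5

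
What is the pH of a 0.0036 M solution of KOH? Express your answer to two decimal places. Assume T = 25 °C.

pH = 11.56

KOH is a strong base; [OH-] = 0.0036 M.
pOH = -log(0.0036) = 2.44
pH = 14.00 - 2.44 = 11.56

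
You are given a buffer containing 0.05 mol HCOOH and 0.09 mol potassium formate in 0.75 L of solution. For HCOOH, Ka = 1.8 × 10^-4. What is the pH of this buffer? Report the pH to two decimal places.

pH = 4.00

pKa = −log(1.8 × 10^-4) = 3.745
pH = pKa + log([A⁻]/[HA]) = 3.745 + log(0.09/0.05)
pH = 3.745 + (+0.255) = 4.00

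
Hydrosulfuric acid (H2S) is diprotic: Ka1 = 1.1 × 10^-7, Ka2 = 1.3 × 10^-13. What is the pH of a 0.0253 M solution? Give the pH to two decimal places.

Ka1 ≫ Ka2, so treat the first dissociation as the only significant source of H+.
Ka1 = x²/(0.0253 − x) = 1.1 × 10^-7
x ≈ √(1.1 × 10^-7 × 0.0253) = 5.28 × 10^-5 M
pH = −log(5.28 × 10^-5) = 4.28

pH = 4.28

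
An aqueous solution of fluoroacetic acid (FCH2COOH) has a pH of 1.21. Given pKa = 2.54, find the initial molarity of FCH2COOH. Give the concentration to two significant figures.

[H+] = 10^(-1.21) = 6.17 × 10^-2 M = x
Ka = 10^(−2.54) = 2.88 × 10^-3
Ka = x²/(C₀ − x) ⇒ C₀ = x + x²/Ka
C₀ = 6.17 × 10^-2 + (6.17 × 10^-2)²/(2.88 × 10^-3) = 1.38 M

C₀ = 1.4 M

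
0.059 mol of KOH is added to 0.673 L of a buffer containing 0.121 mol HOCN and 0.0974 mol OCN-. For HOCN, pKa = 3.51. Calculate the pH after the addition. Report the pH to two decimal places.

OH- converts HOCN to OCN-: HOCN → 0.062 mol, OCN- → 0.156 mol.
Henderson–Hasselbalch with mole ratio 0.156/0.062: pH = 3.51 + (+0.401)

pH = 3.91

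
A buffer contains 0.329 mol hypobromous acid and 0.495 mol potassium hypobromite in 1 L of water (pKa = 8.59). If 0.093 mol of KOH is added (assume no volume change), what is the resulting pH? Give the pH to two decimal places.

After neutralization: n(HOBr) = 0.236 mol, n(OBr-) = 0.588 mol.
Henderson–Hasselbalch with mole ratio 0.588/0.236: pH = 8.59 + (+0.396)

pH = 8.99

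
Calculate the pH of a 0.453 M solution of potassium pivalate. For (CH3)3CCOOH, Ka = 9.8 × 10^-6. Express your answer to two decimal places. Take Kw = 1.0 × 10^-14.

(CH3)3CCOO- is the conjugate base of the weak acid (CH3)3CCOOH.
Kb = Kw/Ka = 1.0×10^-14 / 9.8 × 10^-6 = 1.02 × 10^-9
Let x = [OH-] at equilibrium. Kb = x²/(0.453 − x).
Assume x ≪ 0.453: x ≈ √(1.02 × 10^-9 × 0.453) = 2.15 × 10^-5 M
(x/C₀ = 0.0047% < 5%, so the approximation holds.)
pOH = −log(2.15 × 10^-5) = 4.67; pH = 14.00 − 4.67 = 9.33

pH = 9.33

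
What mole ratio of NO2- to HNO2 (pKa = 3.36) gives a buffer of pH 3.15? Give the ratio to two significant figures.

ratio = 0.62

pH = pKa + log(r) ⇒ log(r) = 3.15 − 3.36 = -0.21
r = [NO2-]/[HNO2] = 10^(-0.21) = 0.617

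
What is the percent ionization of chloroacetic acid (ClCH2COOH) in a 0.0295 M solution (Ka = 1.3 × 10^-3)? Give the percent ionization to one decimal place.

18.9%

ClCH2COOH ⇌ ClCH2COO- + H+; let x = [H+] at equilibrium.
Solve x² + 0.0013x − 3.83e-05 = 0 → x = 5.58 × 10^-3 M
Fraction ionized = 5.58 × 10^-3 / 0.0295 = 0.1892 → 18.9%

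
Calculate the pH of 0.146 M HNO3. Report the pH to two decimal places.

pH = 0.84

HNO3 is a strong acid and dissociates completely, so [H+] = 0.146 M.
pH = -log(0.146) = 0.84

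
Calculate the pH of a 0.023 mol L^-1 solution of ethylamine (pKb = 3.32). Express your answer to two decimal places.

pH = 11.49

C2H5NH2 + H2O ⇌ C2H5NH3+ + OH-
Kb = 10^(−3.32) = 4.79 × 10^-4
Kb = [OH-]²/(0.023 − [OH-]) = 4.79 × 10^-4
[OH-] is not negligible relative to C₀; solve [OH-]² + 0.000479·[OH-] − 1.1e-05 = 0.
[OH-] = [−0.000479 + √(0.000479² + 4.41e-05)]/2 = 3.09 × 10^-3 M
pOH = −log(3.09 × 10^-3) = 2.51; pH = 14.00 − 2.51 = 11.49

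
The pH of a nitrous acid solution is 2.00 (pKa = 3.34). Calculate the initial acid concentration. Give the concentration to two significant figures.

[H+] = 10^(-2.00) = 1.00 × 10^-2 M = x
Ka = 10^(−3.34) = 4.57 × 10^-4
Ka = x²/(C₀ − x) ⇒ C₀ = x + x²/Ka
C₀ = 1.00 × 10^-2 + (1.00 × 10^-2)²/(4.57 × 10^-4) = 2.29 × 10^-1 M

C₀ = 2.3 × 10^-1 M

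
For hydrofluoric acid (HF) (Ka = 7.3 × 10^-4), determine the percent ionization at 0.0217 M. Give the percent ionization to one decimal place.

16.7%

HF ⇌ F- + H+; let x = [H+] at equilibrium.
Ka = x²/(C₀ − x); solving the quadratic gives x = 3.63 × 10^-3 M.
% ionization = x/C₀ × 100% = 3.63 × 10^-3/0.0217 × 100% = 16.7%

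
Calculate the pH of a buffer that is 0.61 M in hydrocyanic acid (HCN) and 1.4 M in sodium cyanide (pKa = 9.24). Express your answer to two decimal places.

pH = pKa + log([A⁻]/[HA]) = 9.24 + log(1.4/0.61)
pH = 9.24 + (+0.361) = 9.60

pH = 9.60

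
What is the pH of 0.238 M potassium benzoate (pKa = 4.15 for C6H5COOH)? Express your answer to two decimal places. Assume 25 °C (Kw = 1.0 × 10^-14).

C6H5COO- is the conjugate base of the weak acid C6H5COOH.
Ka = 10^(−4.15) = 7.08 × 10^-5
Kb = Kw/Ka = 1.0×10^-14 / 7.08 × 10^-5 = 1.41 × 10^-10
Kb = x²/(0.238 − x) = 1.41 × 10^-10
Neglecting x in the denominator: x = √(1.41 × 10^-10 × 0.238) = 5.79 × 10^-6 M
Check: 0.0024% ionized — well under 5%, approximation valid.
pOH = −log(5.79 × 10^-6) = 5.24; pH = 14.00 − 5.24 = 8.76

pH = 8.76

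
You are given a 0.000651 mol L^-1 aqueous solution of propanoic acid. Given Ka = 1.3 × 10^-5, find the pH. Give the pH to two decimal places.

CH3CH2COOH ⇌ CH3CH2COO- + H+
Let x = [H+] at equilibrium. Ka = x²/(0.000651 − x).
The 5% rule fails; solving x² + Ka·x − Ka·C₀ = 0 exactly:
x = [−1.3e-05 + √(1.3e-05² + 3.39e-08)]/2 = 8.57 × 10^-5 M
pH = −log[H+] = −log(8.57 × 10^-5) = 4.07

pH = 4.07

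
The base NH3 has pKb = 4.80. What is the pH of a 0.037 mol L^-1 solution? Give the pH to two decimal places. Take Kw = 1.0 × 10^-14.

pH = 10.88

NH3 + H2O ⇌ NH4+ + OH-
Kb = 10^(−4.80) = 1.58 × 10^-5
From the ICE table, Kb = x²/(0.037 − x) = 1.58 × 10^-5.
Since Kb ≪ C₀, x ≈ √(Kb·C₀) = 7.65 × 10^-4 M.
Check: 2.1% ionized — well under 5%, approximation valid.
pOH = −log(7.65 × 10^-4) = 3.12; pH = 14.00 − 3.12 = 10.88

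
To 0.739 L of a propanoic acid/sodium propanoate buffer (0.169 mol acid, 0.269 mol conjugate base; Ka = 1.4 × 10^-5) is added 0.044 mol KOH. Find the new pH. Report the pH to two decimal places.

pH = 5.25

OH- converts CH3CH2COOH to CH3CH2COO-: CH3CH2COOH → 0.125 mol, CH3CH2COO- → 0.313 mol.
pKa = −log(1.4 × 10^-5) = 4.854
pH = pKa + log(n_CH3CH2COO-/n_CH3CH2COOH) = 4.854 + log(0.313/0.125) = 4.854 + (+0.399)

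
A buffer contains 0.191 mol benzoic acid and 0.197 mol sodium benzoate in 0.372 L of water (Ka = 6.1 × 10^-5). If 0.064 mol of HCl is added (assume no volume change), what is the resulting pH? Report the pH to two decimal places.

Added H+ converts C6H5COO- to C6H5COOH: C6H5COOH → 0.255 mol, C6H5COO- → 0.133 mol.
pKa = −log(6.1 × 10^-5) = 4.215
pH = pKa + log(n_C6H5COO-/n_C6H5COOH) = 4.215 + log(0.133/0.255) = 4.215 + (-0.283)

pH = 3.93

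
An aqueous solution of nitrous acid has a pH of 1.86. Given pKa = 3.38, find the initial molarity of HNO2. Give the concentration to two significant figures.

[H+] = 10^(-1.86) = 1.38 × 10^-2 M = x
Ka = 10^(−3.38) = 4.17 × 10^-4
Ka = x²/(C₀ − x) ⇒ C₀ = x + x²/Ka
C₀ = 1.38 × 10^-2 + (1.38 × 10^-2)²/(4.17 × 10^-4) = 4.70 × 10^-1 M

C₀ = 4.7 × 10^-1 M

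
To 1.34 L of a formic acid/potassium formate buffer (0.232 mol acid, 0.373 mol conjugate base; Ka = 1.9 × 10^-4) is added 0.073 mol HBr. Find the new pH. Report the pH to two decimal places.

pH = 3.71

After neutralization: n(HCOOH) = 0.305 mol, n(HCOO-) = 0.3 mol.
pKa = −log(1.9 × 10^-4) = 3.721
pH = pKa + log(n_HCOO-/n_HCOOH) = 3.721 + log(0.3/0.305) = 3.721 + (-0.007)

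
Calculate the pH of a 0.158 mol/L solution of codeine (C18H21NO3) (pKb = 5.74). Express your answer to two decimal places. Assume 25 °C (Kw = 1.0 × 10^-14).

pH = 10.73

C18H21NO3 + H2O ⇌ C18H22NO3+ + OH-
Kb = 10^(−5.74) = 1.82 × 10^-6
From the ICE table, Kb = [OH-]²/(0.158 − [OH-]) = 1.82 × 10^-6.
Neglecting [OH-] in the denominator: [OH-] = √(1.82 × 10^-6 × 0.158) = 5.36 × 10^-4 M
([OH-]/C₀ = 0.34% < 5%, so the approximation holds.)
pOH = −log(5.36 × 10^-4) = 3.27; pH = 14.00 − 3.27 = 10.73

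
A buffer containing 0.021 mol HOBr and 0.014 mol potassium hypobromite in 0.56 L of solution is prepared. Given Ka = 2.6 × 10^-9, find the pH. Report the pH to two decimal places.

pH = 8.41

pKa = −log(2.6 × 10^-9) = 8.585
pH = pKa + log([A⁻]/[HA]) = 8.585 + log(0.014/0.021)
pH = 8.585 + (-0.176) = 8.41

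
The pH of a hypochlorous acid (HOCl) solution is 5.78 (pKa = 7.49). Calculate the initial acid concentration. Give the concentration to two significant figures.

C₀ = 8.7 × 10^-5 M

[H+] = 10^(-5.78) = 1.66 × 10^-6 M = x
Ka = 10^(−7.49) = 3.24 × 10^-8
Ka = x²/(C₀ − x) ⇒ C₀ = x + x²/Ka
C₀ = 1.66 × 10^-6 + (1.66 × 10^-6)²/(3.24 × 10^-8) = 8.67 × 10^-5 M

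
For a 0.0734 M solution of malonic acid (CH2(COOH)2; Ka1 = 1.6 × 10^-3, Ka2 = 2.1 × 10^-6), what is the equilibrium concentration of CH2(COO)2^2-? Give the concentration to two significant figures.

2.1 × 10^-6 M

First ionization gives [H+] ≈ [CH2(COOH)COO-] = 1.01 × 10^-2 M.
Second step: Ka2 = [H+][CH2(COO)2^2-]/[CH2(COOH)COO-] ≈ [CH2(COO)2^2-] (since [H+] ≈ [CH2(COOH)COO-]).
So [CH2(COO)2^2-] ≈ Ka2.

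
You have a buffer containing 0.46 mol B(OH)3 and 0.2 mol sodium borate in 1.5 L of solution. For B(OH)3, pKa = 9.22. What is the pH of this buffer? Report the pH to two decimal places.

pH = 8.86

Henderson–Hasselbalch: pH = pKa + log([B(OH)4-]/[B(OH)3]) = 9.22 + log(0.2/0.46)
pH = 9.22 + (-0.362) = 8.86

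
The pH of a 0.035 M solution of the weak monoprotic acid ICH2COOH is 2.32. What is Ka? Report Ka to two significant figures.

[H+] = 10^(-2.32) = 4.79 × 10^-3 M
At equilibrium [HA] = 0.035 − 4.79 × 10^-3 = 3.02 × 10^-2 M
Ka = [H+][A-]/[HA] = (4.79 × 10^-3)² / 3.02 × 10^-2 = 7.6 × 10^-4

Ka = 7.6 × 10^-4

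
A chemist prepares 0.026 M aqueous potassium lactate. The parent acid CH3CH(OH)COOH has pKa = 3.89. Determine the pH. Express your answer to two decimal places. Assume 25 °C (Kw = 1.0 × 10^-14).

CH3CH(OH)COO- is the conjugate base of the weak acid CH3CH(OH)COOH.
Ka = 10^(−3.89) = 1.29 × 10^-4
Kb = Kw/Ka = 1.0×10^-14 / 1.29 × 10^-4 = 7.75 × 10^-11
Kb = [OH-]²/(0.026 − [OH-]) = 7.75 × 10^-11
Since Kb ≪ C₀, [OH-] ≈ √(Kb·C₀) = 1.42 × 10^-6 M.
([OH-]/C₀ = 0.0055% < 5%, so the approximation holds.)
pOH = 5.85, so pH = 14.00 − pOH = 8.15

pH = 8.15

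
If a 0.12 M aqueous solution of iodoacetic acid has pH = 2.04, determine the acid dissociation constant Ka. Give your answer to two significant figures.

[H+] = 10^(-2.04) = 9.12 × 10^-3 M
At equilibrium [HA] = 0.12 − 9.12 × 10^-3 = 1.11 × 10^-1 M
Ka = [H+][A-]/[HA] = (9.12 × 10^-3)² / 1.11 × 10^-1 = 7.5 × 10^-4

Ka = 7.5 × 10^-4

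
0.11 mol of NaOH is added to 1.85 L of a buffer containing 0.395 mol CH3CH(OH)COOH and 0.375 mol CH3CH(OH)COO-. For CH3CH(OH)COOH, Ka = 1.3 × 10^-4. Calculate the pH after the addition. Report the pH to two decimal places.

pH = 4.12

After neutralization: n(CH3CH(OH)COOH) = 0.285 mol, n(CH3CH(OH)COO-) = 0.485 mol.
pKa = −log(1.3 × 10^-4) = 3.886
pH = pKa + log([A⁻]/[HA]) = 3.886 + log(0.485/0.285) = 3.886 +0.231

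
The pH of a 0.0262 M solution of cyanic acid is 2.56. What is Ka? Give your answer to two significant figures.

[H+] = 10^(-2.56) = 2.75 × 10^-3 M
At equilibrium [HA] = 0.0262 − 2.75 × 10^-3 = 2.35 × 10^-2 M
Ka = [H+][A-]/[HA] = (2.75 × 10^-3)² / 2.35 × 10^-2 = 3.2 × 10^-4

Ka = 3.2 × 10^-4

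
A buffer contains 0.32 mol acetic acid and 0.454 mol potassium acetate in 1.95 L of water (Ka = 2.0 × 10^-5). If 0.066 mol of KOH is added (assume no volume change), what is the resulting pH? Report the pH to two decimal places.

pH = 5.01

OH- converts CH3COOH to CH3COO-: CH3COOH → 0.254 mol, CH3COO- → 0.52 mol.
pKa = −log(2.0 × 10^-5) = 4.699
pH = pKa + log(n_CH3COO-/n_CH3COOH) = 4.699 + log(0.52/0.254) = 4.699 + (+0.311)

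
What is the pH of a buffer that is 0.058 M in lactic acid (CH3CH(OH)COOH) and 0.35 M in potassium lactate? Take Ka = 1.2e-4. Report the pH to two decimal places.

pH = 4.70

pKa = −log(1.2 × 10^-4) = 3.921
Using pH = pKa + log([base]/[acid]) with [base]/[acid] = 0.35/0.058:
pH = 3.921 + (+0.781) = 4.70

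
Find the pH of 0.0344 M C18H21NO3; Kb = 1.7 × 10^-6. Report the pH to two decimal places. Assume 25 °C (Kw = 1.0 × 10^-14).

pH = 10.38

C18H21NO3 + H2O ⇌ C18H22NO3+ + OH-
Kb = x²/(0.0344 − x) = 1.7 × 10^-6
Neglecting x in the denominator: x = √(1.7 × 10^-6 × 0.0344) = 2.42 × 10^-4 M
(x/C₀ = 0.7% < 5%, so the approximation holds.)
pOH = 3.62, so pH = 14.00 − pOH = 10.38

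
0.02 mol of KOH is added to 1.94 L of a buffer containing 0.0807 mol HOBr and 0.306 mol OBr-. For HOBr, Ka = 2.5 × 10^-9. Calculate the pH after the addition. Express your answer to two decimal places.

pH = 9.33

After neutralization: n(HOBr) = 0.0607 mol, n(OBr-) = 0.326 mol.
pKa = −log(2.5 × 10^-9) = 8.602
pH = pKa + log(n_OBr-/n_HOBr) = 8.602 + log(0.326/0.0607) = 8.602 + (+0.730)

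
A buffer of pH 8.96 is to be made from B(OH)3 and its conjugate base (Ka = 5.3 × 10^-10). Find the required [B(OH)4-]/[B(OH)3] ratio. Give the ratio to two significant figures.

ratio = 0.48

pKa = -log(5.3 × 10^-10) = 9.276
pH = pKa + log(r) ⇒ log(r) = 8.96 − 9.276 = -0.316
r = [B(OH)4-]/[B(OH)3] = 10^(-0.316) = 0.483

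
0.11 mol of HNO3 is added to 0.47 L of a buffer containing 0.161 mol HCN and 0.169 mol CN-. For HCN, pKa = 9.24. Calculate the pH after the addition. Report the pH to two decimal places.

Added H+ converts CN- to HCN: HCN → 0.271 mol, CN- → 0.059 mol.
pH = pKa + log(n_CN-/n_HCN) = 9.24 + log(0.059/0.271) = 9.24 + (-0.662)

pH = 8.58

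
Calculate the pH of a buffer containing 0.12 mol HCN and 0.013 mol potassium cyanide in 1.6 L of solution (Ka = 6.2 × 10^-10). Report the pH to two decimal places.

pH = 8.24

pKa = −log(6.2 × 10^-10) = 9.208
Henderson–Hasselbalch: pH = pKa + log([CN-]/[HCN]) = 9.208 + log(0.013/0.12)
pH = 9.208 + (-0.965) = 8.24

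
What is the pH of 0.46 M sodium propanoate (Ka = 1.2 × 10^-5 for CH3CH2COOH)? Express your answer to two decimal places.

pH = 9.29

CH3CH2COO- is the conjugate base of the weak acid CH3CH2COOH.
Kb = Kw/Ka = 1.0×10^-14 / 1.2 × 10^-5 = 8.33 × 10^-10
Kb = x²/(0.46 − x) = 8.33 × 10^-10
Neglecting x in the denominator: x = √(8.33 × 10^-10 × 0.46) = 1.96 × 10^-5 M
(x/C₀ = 0.0043% < 5%, so the approximation holds.)
pOH = −log(1.96 × 10^-5) = 4.71; pH = 14.00 − 4.71 = 9.29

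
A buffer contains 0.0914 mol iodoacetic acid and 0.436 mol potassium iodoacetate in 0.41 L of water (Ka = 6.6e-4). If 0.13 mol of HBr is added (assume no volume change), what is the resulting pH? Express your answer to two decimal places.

pH = 3.32

After neutralization: n(ICH2COOH) = 0.221 mol, n(ICH2COO-) = 0.306 mol.
pKa = −log(6.6 × 10^-4) = 3.180
Henderson–Hasselbalch with mole ratio 0.306/0.221: pH = 3.180 + (+0.141)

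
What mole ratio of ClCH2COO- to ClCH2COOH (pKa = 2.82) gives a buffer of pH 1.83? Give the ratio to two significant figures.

ratio = 0.10

pH = pKa + log(r) ⇒ log(r) = 1.83 − 2.82 = -0.99
r = [ClCH2COO-]/[ClCH2COOH] = 10^(-0.99) = 0.102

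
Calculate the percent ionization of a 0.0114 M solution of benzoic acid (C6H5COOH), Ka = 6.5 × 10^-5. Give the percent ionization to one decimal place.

C6H5COOH ⇌ C6H5COO- + H+; let x = [H+] at equilibrium.
Solve x² + 6.5e-05x − 7.41e-07 = 0 → x = 8.29 × 10^-4 M
Fraction ionized = 8.29 × 10^-4 / 0.0114 = 0.0727 → 7.3%

7.3%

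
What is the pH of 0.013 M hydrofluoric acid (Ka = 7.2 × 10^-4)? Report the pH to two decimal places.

HF ⇌ F- + H+
Ka = x²/(0.013 − x) = 7.2 × 10^-4
Here C₀/Ka ≈ 18.1, so the small-x approximation fails. Use the quadratic:
x = (−Ka + √(Ka² + 4·Ka·C₀))/2 = 2.72 × 10^-3 M
pH = −log(2.72 × 10^-3) = 2.57

pH = 2.57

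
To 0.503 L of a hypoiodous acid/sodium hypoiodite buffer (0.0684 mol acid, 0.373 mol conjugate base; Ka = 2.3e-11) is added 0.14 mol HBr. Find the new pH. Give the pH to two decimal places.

After neutralization: n(HOI) = 0.208 mol, n(OI-) = 0.233 mol.
pKa = −log(2.3 × 10^-11) = 10.638
pH = pKa + log([A⁻]/[HA]) = 10.638 + log(0.233/0.208) = 10.638 +0.049

pH = 10.69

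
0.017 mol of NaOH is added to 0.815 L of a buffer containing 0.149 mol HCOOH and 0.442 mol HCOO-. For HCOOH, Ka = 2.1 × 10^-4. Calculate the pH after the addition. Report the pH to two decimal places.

OH- converts HCOOH to HCOO-: HCOOH → 0.132 mol, HCOO- → 0.459 mol.
pKa = −log(2.1 × 10^-4) = 3.678
Henderson–Hasselbalch with mole ratio 0.459/0.132: pH = 3.678 + (+0.541)

pH = 4.22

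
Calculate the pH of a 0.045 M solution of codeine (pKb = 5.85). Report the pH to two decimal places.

pH = 10.40

C18H21NO3 + H2O ⇌ C18H22NO3+ + OH-
Kb = 10^(−5.85) = 1.41 × 10^-6
From the ICE table, Kb = x²/(0.045 − x) = 1.41 × 10^-6.
Neglecting x in the denominator: x = √(1.41 × 10^-6 × 0.045) = 2.52 × 10^-4 M
pOH = 3.60, so pH = 14.00 − pOH = 10.40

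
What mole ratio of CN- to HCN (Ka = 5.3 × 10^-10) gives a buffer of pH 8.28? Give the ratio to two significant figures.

ratio = 0.10

pKa = -log(5.3 × 10^-10) = 9.276
pH = pKa + log(r) ⇒ log(r) = 8.28 − 9.276 = -0.996
r = [CN-]/[HCN] = 10^(-0.996) = 0.101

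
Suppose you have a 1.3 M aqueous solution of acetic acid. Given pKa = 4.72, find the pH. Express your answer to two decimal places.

CH3COOH ⇌ CH3COO- + H+
Ka = 10^(−4.72) = 1.91 × 10^-5
From the ICE table, Ka = x²/(1.3 − x) = 1.91 × 10^-5.
Neglecting x in the denominator: x = √(1.91 × 10^-5 × 1.3) = 4.98 × 10^-3 M
Check: 0.38% ionized — well under 5%, approximation valid.
pH = −log(4.98 × 10^-3) = 2.30

pH = 2.30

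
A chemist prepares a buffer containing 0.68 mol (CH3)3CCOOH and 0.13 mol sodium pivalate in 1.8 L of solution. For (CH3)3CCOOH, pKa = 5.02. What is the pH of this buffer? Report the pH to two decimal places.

pH = 4.30

pH = pKa + log([A⁻]/[HA]) = 5.02 + log(0.13/0.68)
pH = 5.02 + (-0.719) = 4.30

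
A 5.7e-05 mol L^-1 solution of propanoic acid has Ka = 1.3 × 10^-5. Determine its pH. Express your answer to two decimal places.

CH3CH2COOH ⇌ CH3CH2COO- + H+
Ka = x²/(5.7e-05 − x) = 1.3 × 10^-5
The 5% rule fails; solving x² + Ka·x − Ka·C₀ = 0 exactly:
x = (−Ka + √(Ka² + 4·Ka·C₀))/2 = 2.15 × 10^-5 M
pH = −log[H+] = −log(2.15 × 10^-5) = 4.67

pH = 4.67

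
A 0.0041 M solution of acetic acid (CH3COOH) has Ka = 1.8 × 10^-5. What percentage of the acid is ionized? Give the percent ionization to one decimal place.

6.4%

CH3COOH ⇌ CH3COO- + H+; let x = [H+] at equilibrium.
Solve x² + 1.8e-05x − 7.38e-08 = 0 → x = 2.63 × 10^-4 M
Fraction ionized = 2.63 × 10^-4 / 0.0041 = 0.0641 → 6.4%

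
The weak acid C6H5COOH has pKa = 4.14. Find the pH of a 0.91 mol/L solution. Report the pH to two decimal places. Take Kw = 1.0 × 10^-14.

pH = 2.09

C6H5COOH ⇌ C6H5COO- + H+
Ka = 10^(−4.14) = 7.24 × 10^-5
From the ICE table, Ka = x²/(0.91 − x) = 7.24 × 10^-5.
Since Ka ≪ C₀, x ≈ √(Ka·C₀) = 8.12 × 10^-3 M.
pH = −log(8.12 × 10^-3) = 2.09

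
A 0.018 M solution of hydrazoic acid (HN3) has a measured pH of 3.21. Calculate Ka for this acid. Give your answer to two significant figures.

[H+] = 10^(-3.21) = 6.17 × 10^-4 M
At equilibrium [HA] = 0.018 − 6.17 × 10^-4 = 1.74 × 10^-2 M
Ka = [H+][A-]/[HA] = (6.17 × 10^-4)² / 1.74 × 10^-2 = 2.2 × 10^-5

Ka = 2.2 × 10^-5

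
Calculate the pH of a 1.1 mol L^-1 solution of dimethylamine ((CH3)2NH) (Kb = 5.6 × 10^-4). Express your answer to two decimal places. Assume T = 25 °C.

pH = 12.39

(CH3)2NH + H2O ⇌ (CH3)2NH2+ + OH-
Let x = [OH-] at equilibrium. Kb = x²/(1.1 − x).
Neglecting x in the denominator: x = √(5.6 × 10^-4 × 1.1) = 2.48 × 10^-2 M
(x/C₀ = 2.3% < 5%, so the approximation holds.)
pOH = −log(2.48 × 10^-2) = 1.61; pH = 14.00 − 1.61 = 12.39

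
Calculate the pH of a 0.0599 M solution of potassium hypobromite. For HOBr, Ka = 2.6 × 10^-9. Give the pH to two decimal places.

pH = 10.68

OBr- is the conjugate base of the weak acid HOBr.
Kb = Kw/Ka = 1.0×10^-14 / 2.6 × 10^-9 = 3.85 × 10^-6
From the ICE table, Kb = [OH-]²/(0.0599 − [OH-]) = 3.85 × 10^-6.
Since Kb ≪ C₀, [OH-] ≈ √(Kb·C₀) = 4.80 × 10^-4 M.
Check: 0.8% ionized — well under 5%, approximation valid.
pOH = −log(4.80 × 10^-4) = 3.32; pH = 14.00 − 3.32 = 10.68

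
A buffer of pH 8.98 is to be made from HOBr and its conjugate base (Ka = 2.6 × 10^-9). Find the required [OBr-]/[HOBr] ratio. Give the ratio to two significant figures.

ratio = 2.5

pKa = -log(2.6 × 10^-9) = 8.585
pH = pKa + log(r) ⇒ log(r) = 8.98 − 8.585 = +0.395
r = [OBr-]/[HOBr] = 10^(+0.395) = 2.48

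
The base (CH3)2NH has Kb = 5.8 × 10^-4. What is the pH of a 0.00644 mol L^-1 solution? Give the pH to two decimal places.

pH = 11.22

(CH3)2NH + H2O ⇌ (CH3)2NH2+ + OH-
Kb = [OH-]²/(0.00644 − [OH-]) = 5.8 × 10^-4
[OH-] is not negligible relative to C₀; solve [OH-]² + 0.00058·[OH-] − 3.74e-06 = 0.
[OH-] = [−0.00058 + √(0.00058² + 1.49e-05)]/2 = 1.66 × 10^-3 M
pOH = 2.78, so pH = 14.00 − pOH = 11.22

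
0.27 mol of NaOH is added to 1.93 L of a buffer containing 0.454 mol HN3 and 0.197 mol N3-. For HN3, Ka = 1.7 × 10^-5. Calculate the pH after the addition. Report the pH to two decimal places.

pH = 5.17

OH- converts HN3 to N3-: HN3 → 0.184 mol, N3- → 0.467 mol.
pKa = −log(1.7 × 10^-5) = 4.770
pH = pKa + log(n_N3-/n_HN3) = 4.770 + log(0.467/0.184) = 4.770 + (+0.404)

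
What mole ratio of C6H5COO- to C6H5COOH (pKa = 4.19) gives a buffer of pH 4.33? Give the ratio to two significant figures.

ratio = 1.4

pH = pKa + log(r) ⇒ log(r) = 4.33 − 4.19 = +0.14
r = [C6H5COO-]/[C6H5COOH] = 10^(+0.14) = 1.38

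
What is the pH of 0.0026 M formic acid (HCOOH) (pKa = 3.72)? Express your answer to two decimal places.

pH = 3.21

HCOOH ⇌ HCOO- + H+
Ka = 10^(−3.72) = 1.91 × 10^-4
From the ICE table, Ka = [H+]²/(0.0026 − [H+]) = 1.91 × 10^-4.
[H+] is not negligible relative to C₀; solve [H+]² + 0.000191·[H+] − 4.97e-07 = 0.
[H+] = (−Ka + √(Ka² + 4·Ka·C₀))/2 = 6.16 × 10^-4 M
pH = −log[H+] = −log(6.16 × 10^-4) = 3.21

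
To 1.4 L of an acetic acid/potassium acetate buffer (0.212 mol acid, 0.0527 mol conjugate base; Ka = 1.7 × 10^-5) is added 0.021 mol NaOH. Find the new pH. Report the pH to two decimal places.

OH- converts CH3COOH to CH3COO-: CH3COOH → 0.191 mol, CH3COO- → 0.0737 mol.
pKa = −log(1.7 × 10^-5) = 4.770
pH = pKa + log(n_CH3COO-/n_CH3COOH) = 4.770 + log(0.0737/0.191) = 4.770 + (-0.414)

pH = 4.36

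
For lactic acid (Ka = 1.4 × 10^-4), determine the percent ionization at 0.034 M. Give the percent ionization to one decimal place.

6.2%

CH3CH(OH)COOH ⇌ CH3CH(OH)COO- + H+; let x = [H+] at equilibrium.
Solve x² + 0.00014x − 4.76e-06 = 0 → x = 2.11 × 10^-3 M
% ionization = x/C₀ × 100% = 2.11 × 10^-3/0.034 × 100% = 6.2%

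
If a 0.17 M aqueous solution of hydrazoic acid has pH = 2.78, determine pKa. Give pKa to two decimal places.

[H+] = 10^(-2.78) = 1.66 × 10^-3 M
At equilibrium [HA] = 0.17 − 1.66 × 10^-3 = 1.68 × 10^-1 M
Ka = [H+][A-]/[HA] = (1.66 × 10^-3)² / 1.68 × 10^-1 = 1.64 × 10^-5
pKa = -log(1.64 × 10^-5) = 4.79

pKa = 4.79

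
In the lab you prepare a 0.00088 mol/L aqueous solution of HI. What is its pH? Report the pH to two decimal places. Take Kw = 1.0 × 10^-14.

pH = 3.06

HI is a strong acid and dissociates completely, so [H+] = 0.00088 M.
pH = -log(0.00088) = 3.06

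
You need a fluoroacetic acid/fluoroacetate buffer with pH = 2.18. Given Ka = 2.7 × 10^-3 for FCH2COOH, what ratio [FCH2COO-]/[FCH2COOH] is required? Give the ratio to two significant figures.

ratio = 0.41

pKa = -log(2.7 × 10^-3) = 2.569
pH = pKa + log(r) ⇒ log(r) = 2.18 − 2.569 = -0.389
r = [FCH2COO-]/[FCH2COOH] = 10^(-0.389) = 0.408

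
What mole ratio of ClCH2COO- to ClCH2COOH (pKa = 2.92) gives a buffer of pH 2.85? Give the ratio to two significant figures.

ratio = 0.85

pH = pKa + log(r) ⇒ log(r) = 2.85 − 2.92 = -0.07
r = [ClCH2COO-]/[ClCH2COOH] = 10^(-0.07) = 0.851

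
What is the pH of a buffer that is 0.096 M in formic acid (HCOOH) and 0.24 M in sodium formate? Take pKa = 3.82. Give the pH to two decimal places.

pH = 4.22

pH = pKa + log([A⁻]/[HA]) = 3.82 + log(0.24/0.096)
pH = 3.82 + (+0.398) = 4.22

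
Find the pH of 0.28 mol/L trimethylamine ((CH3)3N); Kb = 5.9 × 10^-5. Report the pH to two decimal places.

(CH3)3N + H2O ⇌ (CH3)3NH+ + OH-
Kb = x²/(0.28 − x) = 5.9 × 10^-5
Assume x ≪ 0.28: x ≈ √(5.9 × 10^-5 × 0.28) = 4.06 × 10^-3 M
(x/C₀ = 1.5% < 5%, so the approximation holds.)
pOH = −log(4.06 × 10^-3) = 2.39; pH = 14.00 − 2.39 = 11.61

pH = 11.61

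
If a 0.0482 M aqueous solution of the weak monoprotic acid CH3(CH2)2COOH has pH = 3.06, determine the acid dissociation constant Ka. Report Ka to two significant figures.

[H+] = 10^(-3.06) = 8.71 × 10^-4 M
At equilibrium [HA] = 0.0482 − 8.71 × 10^-4 = 4.73 × 10^-2 M
Ka = [H+][A-]/[HA] = (8.71 × 10^-4)² / 4.73 × 10^-2 = 1.6 × 10^-5

Ka = 1.6 × 10^-5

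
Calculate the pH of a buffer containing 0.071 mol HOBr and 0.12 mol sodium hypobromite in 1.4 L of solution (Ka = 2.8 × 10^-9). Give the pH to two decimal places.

pKa = −log(2.8 × 10^-9) = 8.553
Henderson–Hasselbalch: pH = pKa + log([OBr-]/[HOBr]) = 8.553 + log(0.12/0.071)
pH = 8.553 + (+0.228) = 8.78

pH = 8.78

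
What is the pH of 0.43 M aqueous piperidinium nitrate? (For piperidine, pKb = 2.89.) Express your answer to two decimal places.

pH = 5.74

C5H10NH2+ is the conjugate acid of the weak base C5H10NH.
Kb = 10^(−2.89) = 1.29 × 10^-3
Ka = Kw/Kb = 1.0×10^-14 / 1.29 × 10^-3 = 7.75 × 10^-12
From the ICE table, Ka = x²/(0.43 − x) = 7.75 × 10^-12.
Neglecting x in the denominator: x = √(7.75 × 10^-12 × 0.43) = 1.83 × 10^-6 M
(x/C₀ = 0.00042% < 5%, so the approximation holds.)
pH = −log[H+] = −log(1.83 × 10^-6) = 5.74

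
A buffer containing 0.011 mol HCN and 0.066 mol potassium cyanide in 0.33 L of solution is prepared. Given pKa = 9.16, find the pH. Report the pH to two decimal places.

pH = 9.94

Using pH = pKa + log([base]/[acid]) with [base]/[acid] = 0.066/0.011:
pH = 9.16 + (+0.778) = 9.94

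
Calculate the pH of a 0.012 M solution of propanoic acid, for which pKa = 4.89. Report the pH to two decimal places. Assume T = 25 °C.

pH = 3.41

CH3CH2COOH ⇌ CH3CH2COO- + H+
Ka = 10^(−4.89) = 1.29 × 10^-5
Ka = x²/(0.012 − x) = 1.29 × 10^-5
Since Ka ≪ C₀, x ≈ √(Ka·C₀) = 3.93 × 10^-4 M.
(x/C₀ = 3.3% < 5%, so the approximation holds.)
pH = −log(3.93 × 10^-4) = 3.41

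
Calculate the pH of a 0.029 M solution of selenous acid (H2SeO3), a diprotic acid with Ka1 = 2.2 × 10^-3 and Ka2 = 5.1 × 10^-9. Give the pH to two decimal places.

Ka1 ≫ Ka2, so treat the first dissociation as the only significant source of H+.
Ka1 = x²/(0.029 − x) = 2.2 × 10^-3
Solving the quadratic: x = (−Ka1 + √(Ka1² + 4·Ka1·C₀))/2 = 6.96 × 10^-3 M
pH = −log(6.96 × 10^-3) = 2.16

pH = 2.16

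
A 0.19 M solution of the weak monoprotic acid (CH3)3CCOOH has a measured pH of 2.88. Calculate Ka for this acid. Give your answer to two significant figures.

[H+] = 10^(-2.88) = 1.32 × 10^-3 M
At equilibrium [HA] = 0.19 − 1.32 × 10^-3 = 1.89 × 10^-1 M
Ka = [H+][A-]/[HA] = (1.32 × 10^-3)² / 1.89 × 10^-1 = 9.2 × 10^-6

Ka = 9.2 × 10^-6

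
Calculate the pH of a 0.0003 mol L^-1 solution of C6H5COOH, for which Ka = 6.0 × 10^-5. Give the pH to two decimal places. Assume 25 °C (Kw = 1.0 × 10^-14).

C6H5COOH ⇌ C6H5COO- + H+
Let x = [H+] at equilibrium. Ka = x²/(0.0003 − x).
x is not negligible relative to C₀; solve x² + 6e-05·x − 1.8e-08 = 0.
x = [−6e-05 + √(6e-05² + 7.2e-08)]/2 = 1.07 × 10^-4 M
pH = −log[H+] = −log(1.07 × 10^-4) = 3.97

pH = 3.97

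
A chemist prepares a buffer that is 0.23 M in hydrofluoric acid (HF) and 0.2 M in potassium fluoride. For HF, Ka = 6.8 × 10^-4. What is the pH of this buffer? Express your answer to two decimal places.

pH = 3.11

pKa = −log(6.8 × 10^-4) = 3.167
Henderson–Hasselbalch: pH = pKa + log([F-]/[HF]) = 3.167 + log(0.2/0.23)
pH = 3.167 + (-0.061) = 3.11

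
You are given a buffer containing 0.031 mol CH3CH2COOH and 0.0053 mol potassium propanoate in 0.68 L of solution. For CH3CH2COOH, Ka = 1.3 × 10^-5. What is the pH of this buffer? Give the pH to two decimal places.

pH = 4.12

pKa = −log(1.3 × 10^-5) = 4.886
Henderson–Hasselbalch: pH = pKa + log([CH3CH2COO-]/[CH3CH2COOH]) = 4.886 + log(0.0053/0.031)
pH = 4.886 + (-0.767) = 4.12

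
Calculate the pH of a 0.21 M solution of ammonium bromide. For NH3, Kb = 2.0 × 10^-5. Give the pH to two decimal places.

pH = 4.99

NH4+ is the conjugate acid of the weak base NH3.
Ka = Kw/Kb = 1.0×10^-14 / 2.0 × 10^-5 = 5.00 × 10^-10
Let x = [H+] at equilibrium. Ka = x²/(0.21 − x).
Assume x ≪ 0.21: x ≈ √(5.00 × 10^-10 × 0.21) = 1.02 × 10^-5 M
Check: 0.0049% ionized — well under 5%, approximation valid.
pH = −log[H+] = −log(1.02 × 10^-5) = 4.99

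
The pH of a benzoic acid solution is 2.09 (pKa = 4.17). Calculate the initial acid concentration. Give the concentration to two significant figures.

C₀ = 9.9 × 10^-1 M

[H+] = 10^(-2.09) = 8.13 × 10^-3 M = x
Ka = 10^(−4.17) = 6.76 × 10^-5
Ka = x²/(C₀ − x) ⇒ C₀ = x + x²/Ka
C₀ = 8.13 × 10^-3 + (8.13 × 10^-3)²/(6.76 × 10^-5) = 9.86 × 10^-1 M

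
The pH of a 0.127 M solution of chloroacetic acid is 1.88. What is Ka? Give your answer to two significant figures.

[H+] = 10^(-1.88) = 1.32 × 10^-2 M
At equilibrium [HA] = 0.127 − 1.32 × 10^-2 = 1.14 × 10^-1 M
Ka = [H+][A-]/[HA] = (1.32 × 10^-2)² / 1.14 × 10^-1 = 1.5 × 10^-3

Ka = 1.5 × 10^-3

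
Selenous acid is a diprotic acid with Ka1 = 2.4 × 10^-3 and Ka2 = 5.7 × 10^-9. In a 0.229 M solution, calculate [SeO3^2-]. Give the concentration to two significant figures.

First ionization gives [H+] ≈ [HSeO3-] = 2.23 × 10^-2 M.
Second step: Ka2 = [H+][SeO3^2-]/[HSeO3-] ≈ [SeO3^2-] (since [H+] ≈ [HSeO3-]).
So [SeO3^2-] ≈ Ka2.

5.7 × 10^-9 M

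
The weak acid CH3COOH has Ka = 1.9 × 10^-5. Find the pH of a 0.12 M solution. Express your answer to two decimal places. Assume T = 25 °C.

CH3COOH ⇌ CH3COO- + H+
From the ICE table, Ka = [H+]²/(0.12 − [H+]) = 1.9 × 10^-5.
Neglecting [H+] in the denominator: [H+] = √(1.9 × 10^-5 × 0.12) = 1.51 × 10^-3 M
([H+]/C₀ = 1.3% < 5%, so the approximation holds.)
pH = −log(1.51 × 10^-3) = 2.82

pH = 2.82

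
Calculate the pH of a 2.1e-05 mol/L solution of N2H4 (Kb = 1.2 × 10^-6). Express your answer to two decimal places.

pH = 8.65

N2H4 + H2O ⇌ N2H5+ + OH-
From the ICE table, Kb = [OH-]²/(2.1e-05 − [OH-]) = 1.2 × 10^-6.
[OH-] is not negligible relative to C₀; solve [OH-]² + 1.2e-06·[OH-] − 2.52e-11 = 0.
[OH-] = (−Kb + √(Kb² + 4·Kb·C₀))/2 = 4.46 × 10^-6 M
pOH = 5.35, so pH = 14.00 − pOH = 8.65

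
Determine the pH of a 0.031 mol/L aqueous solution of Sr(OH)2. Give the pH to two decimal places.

Sr(OH)2 is a strong base (each formula unit releases 2 OH-); [OH-] = 0.062 M.
pOH = -log(0.062) = 1.21
pH = 14.00 - 1.21 = 12.79

pH = 12.79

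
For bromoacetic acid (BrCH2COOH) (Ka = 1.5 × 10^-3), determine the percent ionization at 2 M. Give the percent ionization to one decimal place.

2.7%

BrCH2COOH ⇌ BrCH2COO- + H+; let x = [H+] at equilibrium.
x ≈ √(Ka·C₀) = √(1.5 × 10^-3 × 2) = 5.48 × 10^-2 M
% ionization = x/C₀ × 100% = 5.48 × 10^-2/2 × 100% = 2.7%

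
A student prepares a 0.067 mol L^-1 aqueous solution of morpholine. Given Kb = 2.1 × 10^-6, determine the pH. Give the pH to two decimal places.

pH = 10.57

C4H8ONH + H2O ⇌ C4H8ONH2+ + OH-
From the ICE table, Kb = [OH-]²/(0.067 − [OH-]) = 2.1 × 10^-6.
Assume [OH-] ≪ 0.067: [OH-] ≈ √(2.1 × 10^-6 × 0.067) = 3.75 × 10^-4 M
pOH = 3.43, so pH = 14.00 − pOH = 10.57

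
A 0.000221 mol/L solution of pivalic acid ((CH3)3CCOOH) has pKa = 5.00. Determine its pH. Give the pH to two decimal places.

(CH3)3CCOOH ⇌ (CH3)3CCOO- + H+
Ka = 10^(−5.00) = 1.00 × 10^-5
Let x = [H+] at equilibrium. Ka = x²/(0.000221 − x).
The 5% rule fails; solving x² + Ka·x − Ka·C₀ = 0 exactly:
x = [−1e-05 + √(1e-05² + 8.84e-09)]/2 = 4.23 × 10^-5 M
pH = −log(4.23 × 10^-5) = 4.37

pH = 4.37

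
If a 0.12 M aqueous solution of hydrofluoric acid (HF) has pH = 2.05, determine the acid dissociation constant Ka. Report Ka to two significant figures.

[H+] = 10^(-2.05) = 8.91 × 10^-3 M
At equilibrium [HA] = 0.12 − 8.91 × 10^-3 = 1.11 × 10^-1 M
Ka = [H+][A-]/[HA] = (8.91 × 10^-3)² / 1.11 × 10^-1 = 7.2 × 10^-4

Ka = 7.2 × 10^-4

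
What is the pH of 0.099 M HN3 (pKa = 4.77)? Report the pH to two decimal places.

pH = 2.89

HN3 ⇌ N3- + H+
Ka = 10^(−4.77) = 1.70 × 10^-5
Ka = [H+]²/(0.099 − [H+]) = 1.70 × 10^-5
Neglecting [H+] in the denominator: [H+] = √(1.70 × 10^-5 × 0.099) = 1.30 × 10^-3 M
([H+]/C₀ = 1.3% < 5%, so the approximation holds.)
pH = −log(1.30 × 10^-3) = 2.89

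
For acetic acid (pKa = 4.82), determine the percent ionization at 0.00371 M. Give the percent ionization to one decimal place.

6.2%

CH3COOH ⇌ CH3COO- + H+; let x = [H+] at equilibrium.
Ka = 10^(−4.82) = 1.51 × 10^-5
Ka = x²/(C₀ − x); solving the quadratic gives x = 2.29 × 10^-4 M.
Fraction ionized = 2.29 × 10^-4 / 0.00371 = 0.0617 → 6.2%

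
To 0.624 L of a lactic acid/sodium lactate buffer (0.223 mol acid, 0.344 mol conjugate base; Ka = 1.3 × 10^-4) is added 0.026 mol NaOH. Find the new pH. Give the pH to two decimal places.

OH- converts CH3CH(OH)COOH to CH3CH(OH)COO-: CH3CH(OH)COOH → 0.197 mol, CH3CH(OH)COO- → 0.37 mol.
pKa = −log(1.3 × 10^-4) = 3.886
pH = pKa + log([A⁻]/[HA]) = 3.886 + log(0.37/0.197) = 3.886 +0.274

pH = 4.16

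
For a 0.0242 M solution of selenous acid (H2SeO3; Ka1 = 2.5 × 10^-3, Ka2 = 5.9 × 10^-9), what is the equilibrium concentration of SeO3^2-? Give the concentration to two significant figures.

5.9 × 10^-9 M

First ionization gives [H+] ≈ [HSeO3-] = 6.63 × 10^-3 M.
Second step: Ka2 = [H+][SeO3^2-]/[HSeO3-] ≈ [SeO3^2-] (since [H+] ≈ [HSeO3-]).
So [SeO3^2-] ≈ Ka2.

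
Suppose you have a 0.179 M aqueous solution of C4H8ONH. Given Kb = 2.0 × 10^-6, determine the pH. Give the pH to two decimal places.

C4H8ONH + H2O ⇌ C4H8ONH2+ + OH-
Kb = [OH-]²/(0.179 − [OH-]) = 2.0 × 10^-6
Assume [OH-] ≪ 0.179: [OH-] ≈ √(2.0 × 10^-6 × 0.179) = 5.98 × 10^-4 M
Check: 0.33% ionized — well under 5%, approximation valid.
pOH = 3.22, so pH = 14.00 − pOH = 10.78

pH = 10.78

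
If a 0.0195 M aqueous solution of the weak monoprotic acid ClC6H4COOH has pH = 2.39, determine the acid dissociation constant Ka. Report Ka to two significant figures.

Ka = 1.1 × 10^-3

[H+] = 10^(-2.39) = 4.07 × 10^-3 M
At equilibrium [HA] = 0.0195 − 4.07 × 10^-3 = 1.54 × 10^-2 M
Ka = [H+][A-]/[HA] = (4.07 × 10^-3)² / 1.54 × 10^-2 = 1.1 × 10^-3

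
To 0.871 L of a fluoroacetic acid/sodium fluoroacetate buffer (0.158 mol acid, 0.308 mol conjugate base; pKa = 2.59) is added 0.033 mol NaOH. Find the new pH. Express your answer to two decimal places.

After neutralization: n(FCH2COOH) = 0.125 mol, n(FCH2COO-) = 0.341 mol.
pH = pKa + log([A⁻]/[HA]) = 2.59 + log(0.341/0.125) = 2.59 +0.436

pH = 3.03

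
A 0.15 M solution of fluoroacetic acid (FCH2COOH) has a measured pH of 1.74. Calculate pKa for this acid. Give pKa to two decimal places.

pKa = 2.60

[H+] = 10^(-1.74) = 1.82 × 10^-2 M
At equilibrium [HA] = 0.15 − 1.82 × 10^-2 = 1.32 × 10^-1 M
Ka = [H+][A-]/[HA] = (1.82 × 10^-2)² / 1.32 × 10^-1 = 2.51 × 10^-3
pKa = -log(2.51 × 10^-3) = 2.60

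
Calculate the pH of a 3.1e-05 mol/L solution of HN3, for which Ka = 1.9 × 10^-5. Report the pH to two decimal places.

HN3 ⇌ N3- + H+
Ka = x²/(3.1e-05 − x) = 1.9 × 10^-5
The 5% rule fails; solving x² + Ka·x − Ka·C₀ = 0 exactly:
x = (−Ka + √(Ka² + 4·Ka·C₀))/2 = 1.66 × 10^-5 M
pH = −log[H+] = −log(1.66 × 10^-5) = 4.78

pH = 4.78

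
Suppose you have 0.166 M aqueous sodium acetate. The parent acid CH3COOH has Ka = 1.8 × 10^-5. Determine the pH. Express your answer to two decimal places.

pH = 8.98

CH3COO- is the conjugate base of the weak acid CH3COOH.
Kb = Kw/Ka = 1.0×10^-14 / 1.8 × 10^-5 = 5.56 × 10^-10
From the ICE table, Kb = [OH-]²/(0.166 − [OH-]) = 5.56 × 10^-10.
Since Kb ≪ C₀, [OH-] ≈ √(Kb·C₀) = 9.61 × 10^-6 M.
pOH = −log(9.61 × 10^-6) = 5.02; pH = 14.00 − 5.02 = 8.98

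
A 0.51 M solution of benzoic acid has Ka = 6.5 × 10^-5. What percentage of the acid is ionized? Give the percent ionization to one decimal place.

C6H5COOH ⇌ C6H5COO- + H+; let x = [H+] at equilibrium.
x ≈ √(Ka·C₀) = √(6.5 × 10^-5 × 0.51) = 5.76 × 10^-3 M
% ionization = x/C₀ × 100% = 5.76 × 10^-3/0.51 × 100% = 1.1%

1.1%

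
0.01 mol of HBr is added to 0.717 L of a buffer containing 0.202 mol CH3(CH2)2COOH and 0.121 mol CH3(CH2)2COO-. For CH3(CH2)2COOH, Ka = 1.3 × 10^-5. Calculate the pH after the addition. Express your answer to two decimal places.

pH = 4.61

Added H+ converts CH3(CH2)2COO- to CH3(CH2)2COOH: CH3(CH2)2COOH → 0.212 mol, CH3(CH2)2COO- → 0.111 mol.
pKa = −log(1.3 × 10^-5) = 4.886
pH = pKa + log(n_CH3(CH2)2COO-/n_CH3(CH2)2COOH) = 4.886 + log(0.111/0.212) = 4.886 + (-0.281)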